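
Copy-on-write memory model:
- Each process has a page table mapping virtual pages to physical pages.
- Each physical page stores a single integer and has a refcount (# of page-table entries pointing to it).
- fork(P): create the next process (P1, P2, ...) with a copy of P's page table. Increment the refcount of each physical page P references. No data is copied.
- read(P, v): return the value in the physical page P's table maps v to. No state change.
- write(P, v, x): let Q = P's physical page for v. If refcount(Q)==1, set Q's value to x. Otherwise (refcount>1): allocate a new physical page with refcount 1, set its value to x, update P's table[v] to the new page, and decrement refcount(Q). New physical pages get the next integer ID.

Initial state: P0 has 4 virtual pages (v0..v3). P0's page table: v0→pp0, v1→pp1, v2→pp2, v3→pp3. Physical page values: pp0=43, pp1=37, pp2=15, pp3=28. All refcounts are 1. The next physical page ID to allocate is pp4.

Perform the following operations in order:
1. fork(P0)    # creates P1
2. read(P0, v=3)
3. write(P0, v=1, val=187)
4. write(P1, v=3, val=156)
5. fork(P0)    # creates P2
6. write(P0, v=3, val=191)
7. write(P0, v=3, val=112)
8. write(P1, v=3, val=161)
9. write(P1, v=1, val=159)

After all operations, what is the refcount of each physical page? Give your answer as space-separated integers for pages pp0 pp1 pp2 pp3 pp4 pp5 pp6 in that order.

Op 1: fork(P0) -> P1. 4 ppages; refcounts: pp0:2 pp1:2 pp2:2 pp3:2
Op 2: read(P0, v3) -> 28. No state change.
Op 3: write(P0, v1, 187). refcount(pp1)=2>1 -> COPY to pp4. 5 ppages; refcounts: pp0:2 pp1:1 pp2:2 pp3:2 pp4:1
Op 4: write(P1, v3, 156). refcount(pp3)=2>1 -> COPY to pp5. 6 ppages; refcounts: pp0:2 pp1:1 pp2:2 pp3:1 pp4:1 pp5:1
Op 5: fork(P0) -> P2. 6 ppages; refcounts: pp0:3 pp1:1 pp2:3 pp3:2 pp4:2 pp5:1
Op 6: write(P0, v3, 191). refcount(pp3)=2>1 -> COPY to pp6. 7 ppages; refcounts: pp0:3 pp1:1 pp2:3 pp3:1 pp4:2 pp5:1 pp6:1
Op 7: write(P0, v3, 112). refcount(pp6)=1 -> write in place. 7 ppages; refcounts: pp0:3 pp1:1 pp2:3 pp3:1 pp4:2 pp5:1 pp6:1
Op 8: write(P1, v3, 161). refcount(pp5)=1 -> write in place. 7 ppages; refcounts: pp0:3 pp1:1 pp2:3 pp3:1 pp4:2 pp5:1 pp6:1
Op 9: write(P1, v1, 159). refcount(pp1)=1 -> write in place. 7 ppages; refcounts: pp0:3 pp1:1 pp2:3 pp3:1 pp4:2 pp5:1 pp6:1

Answer: 3 1 3 1 2 1 1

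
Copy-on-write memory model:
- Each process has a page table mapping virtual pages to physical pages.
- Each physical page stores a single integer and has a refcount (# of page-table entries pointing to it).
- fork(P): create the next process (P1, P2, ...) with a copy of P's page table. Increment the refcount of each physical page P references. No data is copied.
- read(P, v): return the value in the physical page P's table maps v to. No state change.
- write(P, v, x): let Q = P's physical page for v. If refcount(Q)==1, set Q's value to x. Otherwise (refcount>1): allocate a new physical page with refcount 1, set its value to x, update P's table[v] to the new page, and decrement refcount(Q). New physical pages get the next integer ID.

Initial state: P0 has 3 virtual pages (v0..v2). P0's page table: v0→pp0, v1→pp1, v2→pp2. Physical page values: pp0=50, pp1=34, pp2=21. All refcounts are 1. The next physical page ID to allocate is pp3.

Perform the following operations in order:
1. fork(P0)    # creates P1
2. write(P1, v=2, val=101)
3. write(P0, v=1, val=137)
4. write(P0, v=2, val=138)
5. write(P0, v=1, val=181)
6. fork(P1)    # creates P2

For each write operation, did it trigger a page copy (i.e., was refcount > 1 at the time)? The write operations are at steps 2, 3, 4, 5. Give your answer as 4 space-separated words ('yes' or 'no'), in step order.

Op 1: fork(P0) -> P1. 3 ppages; refcounts: pp0:2 pp1:2 pp2:2
Op 2: write(P1, v2, 101). refcount(pp2)=2>1 -> COPY to pp3. 4 ppages; refcounts: pp0:2 pp1:2 pp2:1 pp3:1
Op 3: write(P0, v1, 137). refcount(pp1)=2>1 -> COPY to pp4. 5 ppages; refcounts: pp0:2 pp1:1 pp2:1 pp3:1 pp4:1
Op 4: write(P0, v2, 138). refcount(pp2)=1 -> write in place. 5 ppages; refcounts: pp0:2 pp1:1 pp2:1 pp3:1 pp4:1
Op 5: write(P0, v1, 181). refcount(pp4)=1 -> write in place. 5 ppages; refcounts: pp0:2 pp1:1 pp2:1 pp3:1 pp4:1
Op 6: fork(P1) -> P2. 5 ppages; refcounts: pp0:3 pp1:2 pp2:1 pp3:2 pp4:1

yes yes no no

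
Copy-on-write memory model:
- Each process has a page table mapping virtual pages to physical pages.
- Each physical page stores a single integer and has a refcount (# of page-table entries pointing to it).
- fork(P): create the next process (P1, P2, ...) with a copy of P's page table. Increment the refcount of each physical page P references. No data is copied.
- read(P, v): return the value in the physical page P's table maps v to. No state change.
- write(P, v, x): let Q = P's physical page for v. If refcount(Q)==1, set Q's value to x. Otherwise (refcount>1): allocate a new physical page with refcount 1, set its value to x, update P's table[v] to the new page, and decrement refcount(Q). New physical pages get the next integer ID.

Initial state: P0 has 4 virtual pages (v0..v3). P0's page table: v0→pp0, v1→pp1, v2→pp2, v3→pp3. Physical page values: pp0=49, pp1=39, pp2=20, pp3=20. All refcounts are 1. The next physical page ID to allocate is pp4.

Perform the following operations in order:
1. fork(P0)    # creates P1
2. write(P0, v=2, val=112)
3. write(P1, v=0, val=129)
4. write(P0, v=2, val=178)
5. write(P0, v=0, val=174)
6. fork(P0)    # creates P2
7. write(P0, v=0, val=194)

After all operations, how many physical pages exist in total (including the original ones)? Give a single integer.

Op 1: fork(P0) -> P1. 4 ppages; refcounts: pp0:2 pp1:2 pp2:2 pp3:2
Op 2: write(P0, v2, 112). refcount(pp2)=2>1 -> COPY to pp4. 5 ppages; refcounts: pp0:2 pp1:2 pp2:1 pp3:2 pp4:1
Op 3: write(P1, v0, 129). refcount(pp0)=2>1 -> COPY to pp5. 6 ppages; refcounts: pp0:1 pp1:2 pp2:1 pp3:2 pp4:1 pp5:1
Op 4: write(P0, v2, 178). refcount(pp4)=1 -> write in place. 6 ppages; refcounts: pp0:1 pp1:2 pp2:1 pp3:2 pp4:1 pp5:1
Op 5: write(P0, v0, 174). refcount(pp0)=1 -> write in place. 6 ppages; refcounts: pp0:1 pp1:2 pp2:1 pp3:2 pp4:1 pp5:1
Op 6: fork(P0) -> P2. 6 ppages; refcounts: pp0:2 pp1:3 pp2:1 pp3:3 pp4:2 pp5:1
Op 7: write(P0, v0, 194). refcount(pp0)=2>1 -> COPY to pp6. 7 ppages; refcounts: pp0:1 pp1:3 pp2:1 pp3:3 pp4:2 pp5:1 pp6:1

Answer: 7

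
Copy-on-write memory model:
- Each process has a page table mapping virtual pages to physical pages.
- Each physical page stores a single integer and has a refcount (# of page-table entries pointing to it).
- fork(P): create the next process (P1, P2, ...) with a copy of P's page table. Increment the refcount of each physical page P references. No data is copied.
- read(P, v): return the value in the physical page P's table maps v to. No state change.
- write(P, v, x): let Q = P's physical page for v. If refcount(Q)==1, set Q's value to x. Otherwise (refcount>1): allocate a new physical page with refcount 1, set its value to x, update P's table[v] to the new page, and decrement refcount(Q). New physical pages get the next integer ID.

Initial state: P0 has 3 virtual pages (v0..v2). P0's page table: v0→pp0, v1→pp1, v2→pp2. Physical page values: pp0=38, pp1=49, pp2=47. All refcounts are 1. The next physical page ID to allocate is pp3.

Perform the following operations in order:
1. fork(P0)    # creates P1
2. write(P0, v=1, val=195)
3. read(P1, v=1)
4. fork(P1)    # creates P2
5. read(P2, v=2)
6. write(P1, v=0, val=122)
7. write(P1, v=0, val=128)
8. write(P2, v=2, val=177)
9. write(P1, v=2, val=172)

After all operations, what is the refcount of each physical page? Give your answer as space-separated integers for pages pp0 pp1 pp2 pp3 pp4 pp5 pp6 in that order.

Op 1: fork(P0) -> P1. 3 ppages; refcounts: pp0:2 pp1:2 pp2:2
Op 2: write(P0, v1, 195). refcount(pp1)=2>1 -> COPY to pp3. 4 ppages; refcounts: pp0:2 pp1:1 pp2:2 pp3:1
Op 3: read(P1, v1) -> 49. No state change.
Op 4: fork(P1) -> P2. 4 ppages; refcounts: pp0:3 pp1:2 pp2:3 pp3:1
Op 5: read(P2, v2) -> 47. No state change.
Op 6: write(P1, v0, 122). refcount(pp0)=3>1 -> COPY to pp4. 5 ppages; refcounts: pp0:2 pp1:2 pp2:3 pp3:1 pp4:1
Op 7: write(P1, v0, 128). refcount(pp4)=1 -> write in place. 5 ppages; refcounts: pp0:2 pp1:2 pp2:3 pp3:1 pp4:1
Op 8: write(P2, v2, 177). refcount(pp2)=3>1 -> COPY to pp5. 6 ppages; refcounts: pp0:2 pp1:2 pp2:2 pp3:1 pp4:1 pp5:1
Op 9: write(P1, v2, 172). refcount(pp2)=2>1 -> COPY to pp6. 7 ppages; refcounts: pp0:2 pp1:2 pp2:1 pp3:1 pp4:1 pp5:1 pp6:1

Answer: 2 2 1 1 1 1 1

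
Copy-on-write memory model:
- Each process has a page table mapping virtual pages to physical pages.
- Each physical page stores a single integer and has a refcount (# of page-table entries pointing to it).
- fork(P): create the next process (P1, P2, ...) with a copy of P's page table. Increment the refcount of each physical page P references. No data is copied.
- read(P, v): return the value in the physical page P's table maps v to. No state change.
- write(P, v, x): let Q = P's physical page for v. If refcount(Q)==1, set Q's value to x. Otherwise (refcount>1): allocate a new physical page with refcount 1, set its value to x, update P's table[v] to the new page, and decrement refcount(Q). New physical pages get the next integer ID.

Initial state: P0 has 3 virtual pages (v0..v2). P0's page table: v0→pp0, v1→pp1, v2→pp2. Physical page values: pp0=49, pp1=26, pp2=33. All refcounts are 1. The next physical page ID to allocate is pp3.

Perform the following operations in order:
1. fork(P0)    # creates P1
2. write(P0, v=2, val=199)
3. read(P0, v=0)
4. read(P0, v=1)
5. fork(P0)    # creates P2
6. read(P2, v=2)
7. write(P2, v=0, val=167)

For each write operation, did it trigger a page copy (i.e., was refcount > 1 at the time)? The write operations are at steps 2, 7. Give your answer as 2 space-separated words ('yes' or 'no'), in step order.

Op 1: fork(P0) -> P1. 3 ppages; refcounts: pp0:2 pp1:2 pp2:2
Op 2: write(P0, v2, 199). refcount(pp2)=2>1 -> COPY to pp3. 4 ppages; refcounts: pp0:2 pp1:2 pp2:1 pp3:1
Op 3: read(P0, v0) -> 49. No state change.
Op 4: read(P0, v1) -> 26. No state change.
Op 5: fork(P0) -> P2. 4 ppages; refcounts: pp0:3 pp1:3 pp2:1 pp3:2
Op 6: read(P2, v2) -> 199. No state change.
Op 7: write(P2, v0, 167). refcount(pp0)=3>1 -> COPY to pp4. 5 ppages; refcounts: pp0:2 pp1:3 pp2:1 pp3:2 pp4:1

yes yes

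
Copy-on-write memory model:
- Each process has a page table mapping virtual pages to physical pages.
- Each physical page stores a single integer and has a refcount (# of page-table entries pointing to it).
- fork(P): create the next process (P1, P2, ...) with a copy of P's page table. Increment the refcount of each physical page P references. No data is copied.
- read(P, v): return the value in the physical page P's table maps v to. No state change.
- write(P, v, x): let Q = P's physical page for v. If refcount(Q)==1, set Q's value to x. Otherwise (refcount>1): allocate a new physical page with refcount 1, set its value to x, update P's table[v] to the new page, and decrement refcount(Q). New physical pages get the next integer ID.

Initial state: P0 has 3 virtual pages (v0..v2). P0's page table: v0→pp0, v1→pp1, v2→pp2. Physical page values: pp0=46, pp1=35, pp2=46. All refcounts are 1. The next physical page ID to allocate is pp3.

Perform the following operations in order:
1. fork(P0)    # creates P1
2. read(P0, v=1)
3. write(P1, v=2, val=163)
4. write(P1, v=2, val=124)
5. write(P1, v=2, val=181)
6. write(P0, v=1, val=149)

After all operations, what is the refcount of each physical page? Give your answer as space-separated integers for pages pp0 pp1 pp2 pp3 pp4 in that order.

Op 1: fork(P0) -> P1. 3 ppages; refcounts: pp0:2 pp1:2 pp2:2
Op 2: read(P0, v1) -> 35. No state change.
Op 3: write(P1, v2, 163). refcount(pp2)=2>1 -> COPY to pp3. 4 ppages; refcounts: pp0:2 pp1:2 pp2:1 pp3:1
Op 4: write(P1, v2, 124). refcount(pp3)=1 -> write in place. 4 ppages; refcounts: pp0:2 pp1:2 pp2:1 pp3:1
Op 5: write(P1, v2, 181). refcount(pp3)=1 -> write in place. 4 ppages; refcounts: pp0:2 pp1:2 pp2:1 pp3:1
Op 6: write(P0, v1, 149). refcount(pp1)=2>1 -> COPY to pp4. 5 ppages; refcounts: pp0:2 pp1:1 pp2:1 pp3:1 pp4:1

Answer: 2 1 1 1 1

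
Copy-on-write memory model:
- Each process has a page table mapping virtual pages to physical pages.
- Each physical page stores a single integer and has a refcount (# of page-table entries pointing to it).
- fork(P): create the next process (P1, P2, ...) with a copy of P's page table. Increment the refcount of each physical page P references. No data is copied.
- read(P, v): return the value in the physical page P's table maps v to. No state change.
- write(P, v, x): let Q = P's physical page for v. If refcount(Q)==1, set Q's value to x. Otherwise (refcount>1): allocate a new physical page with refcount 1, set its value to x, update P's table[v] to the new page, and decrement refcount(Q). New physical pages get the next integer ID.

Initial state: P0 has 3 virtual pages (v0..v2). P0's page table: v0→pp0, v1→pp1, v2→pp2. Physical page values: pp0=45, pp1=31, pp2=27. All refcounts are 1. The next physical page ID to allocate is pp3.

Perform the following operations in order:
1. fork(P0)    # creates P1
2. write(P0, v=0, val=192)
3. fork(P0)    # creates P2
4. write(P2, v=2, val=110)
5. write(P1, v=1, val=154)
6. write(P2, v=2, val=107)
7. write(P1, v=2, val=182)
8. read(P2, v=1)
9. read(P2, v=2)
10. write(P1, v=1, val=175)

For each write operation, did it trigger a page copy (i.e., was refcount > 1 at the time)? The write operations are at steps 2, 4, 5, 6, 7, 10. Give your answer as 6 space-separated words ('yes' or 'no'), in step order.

Op 1: fork(P0) -> P1. 3 ppages; refcounts: pp0:2 pp1:2 pp2:2
Op 2: write(P0, v0, 192). refcount(pp0)=2>1 -> COPY to pp3. 4 ppages; refcounts: pp0:1 pp1:2 pp2:2 pp3:1
Op 3: fork(P0) -> P2. 4 ppages; refcounts: pp0:1 pp1:3 pp2:3 pp3:2
Op 4: write(P2, v2, 110). refcount(pp2)=3>1 -> COPY to pp4. 5 ppages; refcounts: pp0:1 pp1:3 pp2:2 pp3:2 pp4:1
Op 5: write(P1, v1, 154). refcount(pp1)=3>1 -> COPY to pp5. 6 ppages; refcounts: pp0:1 pp1:2 pp2:2 pp3:2 pp4:1 pp5:1
Op 6: write(P2, v2, 107). refcount(pp4)=1 -> write in place. 6 ppages; refcounts: pp0:1 pp1:2 pp2:2 pp3:2 pp4:1 pp5:1
Op 7: write(P1, v2, 182). refcount(pp2)=2>1 -> COPY to pp6. 7 ppages; refcounts: pp0:1 pp1:2 pp2:1 pp3:2 pp4:1 pp5:1 pp6:1
Op 8: read(P2, v1) -> 31. No state change.
Op 9: read(P2, v2) -> 107. No state change.
Op 10: write(P1, v1, 175). refcount(pp5)=1 -> write in place. 7 ppages; refcounts: pp0:1 pp1:2 pp2:1 pp3:2 pp4:1 pp5:1 pp6:1

yes yes yes no yes no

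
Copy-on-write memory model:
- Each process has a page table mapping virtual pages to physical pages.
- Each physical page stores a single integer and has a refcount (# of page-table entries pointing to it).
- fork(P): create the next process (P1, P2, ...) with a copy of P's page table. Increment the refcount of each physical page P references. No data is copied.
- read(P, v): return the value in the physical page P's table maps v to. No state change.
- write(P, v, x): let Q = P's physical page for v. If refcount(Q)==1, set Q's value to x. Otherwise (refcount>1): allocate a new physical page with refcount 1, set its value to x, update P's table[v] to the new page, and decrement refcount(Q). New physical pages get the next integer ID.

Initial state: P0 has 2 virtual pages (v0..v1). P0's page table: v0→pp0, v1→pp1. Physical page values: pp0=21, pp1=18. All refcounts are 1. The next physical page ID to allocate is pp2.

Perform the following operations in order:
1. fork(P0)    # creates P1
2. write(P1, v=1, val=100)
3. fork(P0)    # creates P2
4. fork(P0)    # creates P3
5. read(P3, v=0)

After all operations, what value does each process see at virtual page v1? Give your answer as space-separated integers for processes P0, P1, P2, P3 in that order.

Op 1: fork(P0) -> P1. 2 ppages; refcounts: pp0:2 pp1:2
Op 2: write(P1, v1, 100). refcount(pp1)=2>1 -> COPY to pp2. 3 ppages; refcounts: pp0:2 pp1:1 pp2:1
Op 3: fork(P0) -> P2. 3 ppages; refcounts: pp0:3 pp1:2 pp2:1
Op 4: fork(P0) -> P3. 3 ppages; refcounts: pp0:4 pp1:3 pp2:1
Op 5: read(P3, v0) -> 21. No state change.
P0: v1 -> pp1 = 18
P1: v1 -> pp2 = 100
P2: v1 -> pp1 = 18
P3: v1 -> pp1 = 18

Answer: 18 100 18 18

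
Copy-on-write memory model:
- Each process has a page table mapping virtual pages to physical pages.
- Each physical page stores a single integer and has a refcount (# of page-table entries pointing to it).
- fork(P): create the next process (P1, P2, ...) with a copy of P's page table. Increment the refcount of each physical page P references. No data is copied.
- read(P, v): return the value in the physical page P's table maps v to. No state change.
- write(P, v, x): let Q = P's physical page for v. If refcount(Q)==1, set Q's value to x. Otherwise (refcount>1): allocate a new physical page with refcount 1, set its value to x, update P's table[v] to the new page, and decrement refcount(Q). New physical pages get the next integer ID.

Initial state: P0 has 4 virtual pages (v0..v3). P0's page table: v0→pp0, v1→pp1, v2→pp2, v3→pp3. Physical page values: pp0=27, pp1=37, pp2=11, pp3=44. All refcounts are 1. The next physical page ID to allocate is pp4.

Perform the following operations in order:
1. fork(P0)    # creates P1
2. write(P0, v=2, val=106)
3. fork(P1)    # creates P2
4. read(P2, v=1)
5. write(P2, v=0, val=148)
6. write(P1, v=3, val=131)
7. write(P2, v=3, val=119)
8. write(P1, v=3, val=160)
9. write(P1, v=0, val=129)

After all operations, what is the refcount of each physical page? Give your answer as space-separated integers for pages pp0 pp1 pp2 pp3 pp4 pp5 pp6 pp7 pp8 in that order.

Op 1: fork(P0) -> P1. 4 ppages; refcounts: pp0:2 pp1:2 pp2:2 pp3:2
Op 2: write(P0, v2, 106). refcount(pp2)=2>1 -> COPY to pp4. 5 ppages; refcounts: pp0:2 pp1:2 pp2:1 pp3:2 pp4:1
Op 3: fork(P1) -> P2. 5 ppages; refcounts: pp0:3 pp1:3 pp2:2 pp3:3 pp4:1
Op 4: read(P2, v1) -> 37. No state change.
Op 5: write(P2, v0, 148). refcount(pp0)=3>1 -> COPY to pp5. 6 ppages; refcounts: pp0:2 pp1:3 pp2:2 pp3:3 pp4:1 pp5:1
Op 6: write(P1, v3, 131). refcount(pp3)=3>1 -> COPY to pp6. 7 ppages; refcounts: pp0:2 pp1:3 pp2:2 pp3:2 pp4:1 pp5:1 pp6:1
Op 7: write(P2, v3, 119). refcount(pp3)=2>1 -> COPY to pp7. 8 ppages; refcounts: pp0:2 pp1:3 pp2:2 pp3:1 pp4:1 pp5:1 pp6:1 pp7:1
Op 8: write(P1, v3, 160). refcount(pp6)=1 -> write in place. 8 ppages; refcounts: pp0:2 pp1:3 pp2:2 pp3:1 pp4:1 pp5:1 pp6:1 pp7:1
Op 9: write(P1, v0, 129). refcount(pp0)=2>1 -> COPY to pp8. 9 ppages; refcounts: pp0:1 pp1:3 pp2:2 pp3:1 pp4:1 pp5:1 pp6:1 pp7:1 pp8:1

Answer: 1 3 2 1 1 1 1 1 1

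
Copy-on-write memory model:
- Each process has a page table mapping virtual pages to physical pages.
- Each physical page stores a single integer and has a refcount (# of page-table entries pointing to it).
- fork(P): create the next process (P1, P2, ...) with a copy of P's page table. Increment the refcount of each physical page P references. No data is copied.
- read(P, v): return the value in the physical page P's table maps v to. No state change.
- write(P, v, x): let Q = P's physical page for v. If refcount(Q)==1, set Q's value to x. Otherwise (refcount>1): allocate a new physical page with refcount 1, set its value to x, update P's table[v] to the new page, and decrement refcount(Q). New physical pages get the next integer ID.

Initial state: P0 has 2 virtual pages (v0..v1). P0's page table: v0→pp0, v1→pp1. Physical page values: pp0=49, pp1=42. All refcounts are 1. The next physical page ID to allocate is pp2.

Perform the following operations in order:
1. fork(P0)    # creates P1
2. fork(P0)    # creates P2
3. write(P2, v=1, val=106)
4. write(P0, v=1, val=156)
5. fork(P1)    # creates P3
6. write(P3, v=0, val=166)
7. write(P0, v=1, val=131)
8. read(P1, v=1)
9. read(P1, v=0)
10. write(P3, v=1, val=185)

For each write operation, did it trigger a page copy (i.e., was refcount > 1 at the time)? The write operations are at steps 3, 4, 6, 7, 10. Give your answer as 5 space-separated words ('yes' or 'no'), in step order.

Op 1: fork(P0) -> P1. 2 ppages; refcounts: pp0:2 pp1:2
Op 2: fork(P0) -> P2. 2 ppages; refcounts: pp0:3 pp1:3
Op 3: write(P2, v1, 106). refcount(pp1)=3>1 -> COPY to pp2. 3 ppages; refcounts: pp0:3 pp1:2 pp2:1
Op 4: write(P0, v1, 156). refcount(pp1)=2>1 -> COPY to pp3. 4 ppages; refcounts: pp0:3 pp1:1 pp2:1 pp3:1
Op 5: fork(P1) -> P3. 4 ppages; refcounts: pp0:4 pp1:2 pp2:1 pp3:1
Op 6: write(P3, v0, 166). refcount(pp0)=4>1 -> COPY to pp4. 5 ppages; refcounts: pp0:3 pp1:2 pp2:1 pp3:1 pp4:1
Op 7: write(P0, v1, 131). refcount(pp3)=1 -> write in place. 5 ppages; refcounts: pp0:3 pp1:2 pp2:1 pp3:1 pp4:1
Op 8: read(P1, v1) -> 42. No state change.
Op 9: read(P1, v0) -> 49. No state change.
Op 10: write(P3, v1, 185). refcount(pp1)=2>1 -> COPY to pp5. 6 ppages; refcounts: pp0:3 pp1:1 pp2:1 pp3:1 pp4:1 pp5:1

yes yes yes no yes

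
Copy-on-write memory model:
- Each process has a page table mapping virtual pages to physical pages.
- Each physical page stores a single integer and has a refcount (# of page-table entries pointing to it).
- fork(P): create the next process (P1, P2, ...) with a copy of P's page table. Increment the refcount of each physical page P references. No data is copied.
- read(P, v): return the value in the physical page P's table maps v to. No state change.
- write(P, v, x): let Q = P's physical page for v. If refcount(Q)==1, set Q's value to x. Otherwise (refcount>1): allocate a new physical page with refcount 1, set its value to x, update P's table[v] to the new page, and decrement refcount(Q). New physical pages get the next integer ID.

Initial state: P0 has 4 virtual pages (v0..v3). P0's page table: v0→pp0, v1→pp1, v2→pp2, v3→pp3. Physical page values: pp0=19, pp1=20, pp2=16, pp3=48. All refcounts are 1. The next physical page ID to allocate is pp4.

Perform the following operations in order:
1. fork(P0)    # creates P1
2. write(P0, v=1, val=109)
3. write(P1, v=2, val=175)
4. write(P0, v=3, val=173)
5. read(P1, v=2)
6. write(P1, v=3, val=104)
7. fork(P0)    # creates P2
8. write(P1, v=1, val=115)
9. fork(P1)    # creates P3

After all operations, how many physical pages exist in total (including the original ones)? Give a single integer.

Answer: 7

Derivation:
Op 1: fork(P0) -> P1. 4 ppages; refcounts: pp0:2 pp1:2 pp2:2 pp3:2
Op 2: write(P0, v1, 109). refcount(pp1)=2>1 -> COPY to pp4. 5 ppages; refcounts: pp0:2 pp1:1 pp2:2 pp3:2 pp4:1
Op 3: write(P1, v2, 175). refcount(pp2)=2>1 -> COPY to pp5. 6 ppages; refcounts: pp0:2 pp1:1 pp2:1 pp3:2 pp4:1 pp5:1
Op 4: write(P0, v3, 173). refcount(pp3)=2>1 -> COPY to pp6. 7 ppages; refcounts: pp0:2 pp1:1 pp2:1 pp3:1 pp4:1 pp5:1 pp6:1
Op 5: read(P1, v2) -> 175. No state change.
Op 6: write(P1, v3, 104). refcount(pp3)=1 -> write in place. 7 ppages; refcounts: pp0:2 pp1:1 pp2:1 pp3:1 pp4:1 pp5:1 pp6:1
Op 7: fork(P0) -> P2. 7 ppages; refcounts: pp0:3 pp1:1 pp2:2 pp3:1 pp4:2 pp5:1 pp6:2
Op 8: write(P1, v1, 115). refcount(pp1)=1 -> write in place. 7 ppages; refcounts: pp0:3 pp1:1 pp2:2 pp3:1 pp4:2 pp5:1 pp6:2
Op 9: fork(P1) -> P3. 7 ppages; refcounts: pp0:4 pp1:2 pp2:2 pp3:2 pp4:2 pp5:2 pp6:2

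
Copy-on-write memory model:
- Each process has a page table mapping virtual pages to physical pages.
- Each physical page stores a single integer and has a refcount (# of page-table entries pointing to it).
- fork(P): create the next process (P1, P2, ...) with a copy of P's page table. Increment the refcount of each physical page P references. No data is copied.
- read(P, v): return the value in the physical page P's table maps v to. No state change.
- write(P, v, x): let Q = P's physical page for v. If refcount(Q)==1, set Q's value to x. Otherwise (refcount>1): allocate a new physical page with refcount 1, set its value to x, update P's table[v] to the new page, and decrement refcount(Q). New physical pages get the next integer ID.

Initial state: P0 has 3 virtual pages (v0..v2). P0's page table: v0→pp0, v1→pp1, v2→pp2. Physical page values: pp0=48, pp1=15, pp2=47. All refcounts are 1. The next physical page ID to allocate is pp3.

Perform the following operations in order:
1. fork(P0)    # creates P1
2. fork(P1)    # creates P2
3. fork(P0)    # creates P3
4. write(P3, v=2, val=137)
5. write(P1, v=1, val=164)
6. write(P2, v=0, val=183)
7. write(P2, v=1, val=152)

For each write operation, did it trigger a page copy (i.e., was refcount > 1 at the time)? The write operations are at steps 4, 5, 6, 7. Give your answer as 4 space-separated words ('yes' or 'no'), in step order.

Op 1: fork(P0) -> P1. 3 ppages; refcounts: pp0:2 pp1:2 pp2:2
Op 2: fork(P1) -> P2. 3 ppages; refcounts: pp0:3 pp1:3 pp2:3
Op 3: fork(P0) -> P3. 3 ppages; refcounts: pp0:4 pp1:4 pp2:4
Op 4: write(P3, v2, 137). refcount(pp2)=4>1 -> COPY to pp3. 4 ppages; refcounts: pp0:4 pp1:4 pp2:3 pp3:1
Op 5: write(P1, v1, 164). refcount(pp1)=4>1 -> COPY to pp4. 5 ppages; refcounts: pp0:4 pp1:3 pp2:3 pp3:1 pp4:1
Op 6: write(P2, v0, 183). refcount(pp0)=4>1 -> COPY to pp5. 6 ppages; refcounts: pp0:3 pp1:3 pp2:3 pp3:1 pp4:1 pp5:1
Op 7: write(P2, v1, 152). refcount(pp1)=3>1 -> COPY to pp6. 7 ppages; refcounts: pp0:3 pp1:2 pp2:3 pp3:1 pp4:1 pp5:1 pp6:1

yes yes yes yes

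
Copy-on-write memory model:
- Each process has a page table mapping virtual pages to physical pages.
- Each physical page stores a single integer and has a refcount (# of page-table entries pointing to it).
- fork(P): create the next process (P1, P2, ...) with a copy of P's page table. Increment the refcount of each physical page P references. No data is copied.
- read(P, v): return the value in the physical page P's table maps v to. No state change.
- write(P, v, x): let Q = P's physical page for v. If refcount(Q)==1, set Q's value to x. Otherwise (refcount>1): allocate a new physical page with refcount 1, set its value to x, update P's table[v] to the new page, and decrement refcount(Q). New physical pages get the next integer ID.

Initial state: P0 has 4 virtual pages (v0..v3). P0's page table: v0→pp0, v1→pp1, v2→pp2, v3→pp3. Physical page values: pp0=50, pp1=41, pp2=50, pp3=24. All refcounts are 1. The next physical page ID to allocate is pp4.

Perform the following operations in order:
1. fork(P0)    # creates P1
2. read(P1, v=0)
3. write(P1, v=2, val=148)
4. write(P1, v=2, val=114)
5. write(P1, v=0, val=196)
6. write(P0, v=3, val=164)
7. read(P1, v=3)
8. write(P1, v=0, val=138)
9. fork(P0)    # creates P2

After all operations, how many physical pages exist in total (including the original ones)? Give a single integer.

Answer: 7

Derivation:
Op 1: fork(P0) -> P1. 4 ppages; refcounts: pp0:2 pp1:2 pp2:2 pp3:2
Op 2: read(P1, v0) -> 50. No state change.
Op 3: write(P1, v2, 148). refcount(pp2)=2>1 -> COPY to pp4. 5 ppages; refcounts: pp0:2 pp1:2 pp2:1 pp3:2 pp4:1
Op 4: write(P1, v2, 114). refcount(pp4)=1 -> write in place. 5 ppages; refcounts: pp0:2 pp1:2 pp2:1 pp3:2 pp4:1
Op 5: write(P1, v0, 196). refcount(pp0)=2>1 -> COPY to pp5. 6 ppages; refcounts: pp0:1 pp1:2 pp2:1 pp3:2 pp4:1 pp5:1
Op 6: write(P0, v3, 164). refcount(pp3)=2>1 -> COPY to pp6. 7 ppages; refcounts: pp0:1 pp1:2 pp2:1 pp3:1 pp4:1 pp5:1 pp6:1
Op 7: read(P1, v3) -> 24. No state change.
Op 8: write(P1, v0, 138). refcount(pp5)=1 -> write in place. 7 ppages; refcounts: pp0:1 pp1:2 pp2:1 pp3:1 pp4:1 pp5:1 pp6:1
Op 9: fork(P0) -> P2. 7 ppages; refcounts: pp0:2 pp1:3 pp2:2 pp3:1 pp4:1 pp5:1 pp6:2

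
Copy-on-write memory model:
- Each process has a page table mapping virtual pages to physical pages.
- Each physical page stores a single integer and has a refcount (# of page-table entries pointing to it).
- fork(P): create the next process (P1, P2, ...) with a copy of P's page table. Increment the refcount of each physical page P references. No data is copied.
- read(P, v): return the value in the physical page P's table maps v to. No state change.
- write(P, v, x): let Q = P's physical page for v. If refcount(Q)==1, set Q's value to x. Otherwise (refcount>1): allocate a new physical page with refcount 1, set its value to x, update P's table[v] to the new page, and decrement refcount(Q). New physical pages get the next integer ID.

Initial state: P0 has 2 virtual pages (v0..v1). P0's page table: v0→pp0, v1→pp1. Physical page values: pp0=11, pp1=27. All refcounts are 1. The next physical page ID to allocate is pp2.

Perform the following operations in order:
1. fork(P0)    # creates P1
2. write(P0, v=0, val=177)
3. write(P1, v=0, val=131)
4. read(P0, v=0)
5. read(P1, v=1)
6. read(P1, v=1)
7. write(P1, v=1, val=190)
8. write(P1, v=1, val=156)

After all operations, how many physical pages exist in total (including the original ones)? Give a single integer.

Op 1: fork(P0) -> P1. 2 ppages; refcounts: pp0:2 pp1:2
Op 2: write(P0, v0, 177). refcount(pp0)=2>1 -> COPY to pp2. 3 ppages; refcounts: pp0:1 pp1:2 pp2:1
Op 3: write(P1, v0, 131). refcount(pp0)=1 -> write in place. 3 ppages; refcounts: pp0:1 pp1:2 pp2:1
Op 4: read(P0, v0) -> 177. No state change.
Op 5: read(P1, v1) -> 27. No state change.
Op 6: read(P1, v1) -> 27. No state change.
Op 7: write(P1, v1, 190). refcount(pp1)=2>1 -> COPY to pp3. 4 ppages; refcounts: pp0:1 pp1:1 pp2:1 pp3:1
Op 8: write(P1, v1, 156). refcount(pp3)=1 -> write in place. 4 ppages; refcounts: pp0:1 pp1:1 pp2:1 pp3:1

Answer: 4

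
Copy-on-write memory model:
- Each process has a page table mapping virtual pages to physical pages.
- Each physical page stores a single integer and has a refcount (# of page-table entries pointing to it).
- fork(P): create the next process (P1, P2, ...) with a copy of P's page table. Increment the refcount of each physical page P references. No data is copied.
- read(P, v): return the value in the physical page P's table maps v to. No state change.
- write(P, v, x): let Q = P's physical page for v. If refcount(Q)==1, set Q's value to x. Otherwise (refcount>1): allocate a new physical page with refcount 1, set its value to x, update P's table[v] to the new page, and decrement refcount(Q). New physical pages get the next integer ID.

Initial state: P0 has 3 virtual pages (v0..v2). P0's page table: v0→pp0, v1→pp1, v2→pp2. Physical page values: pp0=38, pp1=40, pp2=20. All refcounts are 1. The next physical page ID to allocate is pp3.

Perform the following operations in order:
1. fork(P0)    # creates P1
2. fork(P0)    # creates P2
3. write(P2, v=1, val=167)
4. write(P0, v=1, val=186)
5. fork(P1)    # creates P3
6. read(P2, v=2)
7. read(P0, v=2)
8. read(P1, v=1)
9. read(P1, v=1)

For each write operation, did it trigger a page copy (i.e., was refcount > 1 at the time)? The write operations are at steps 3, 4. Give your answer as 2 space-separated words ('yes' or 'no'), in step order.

Op 1: fork(P0) -> P1. 3 ppages; refcounts: pp0:2 pp1:2 pp2:2
Op 2: fork(P0) -> P2. 3 ppages; refcounts: pp0:3 pp1:3 pp2:3
Op 3: write(P2, v1, 167). refcount(pp1)=3>1 -> COPY to pp3. 4 ppages; refcounts: pp0:3 pp1:2 pp2:3 pp3:1
Op 4: write(P0, v1, 186). refcount(pp1)=2>1 -> COPY to pp4. 5 ppages; refcounts: pp0:3 pp1:1 pp2:3 pp3:1 pp4:1
Op 5: fork(P1) -> P3. 5 ppages; refcounts: pp0:4 pp1:2 pp2:4 pp3:1 pp4:1
Op 6: read(P2, v2) -> 20. No state change.
Op 7: read(P0, v2) -> 20. No state change.
Op 8: read(P1, v1) -> 40. No state change.
Op 9: read(P1, v1) -> 40. No state change.

yes yes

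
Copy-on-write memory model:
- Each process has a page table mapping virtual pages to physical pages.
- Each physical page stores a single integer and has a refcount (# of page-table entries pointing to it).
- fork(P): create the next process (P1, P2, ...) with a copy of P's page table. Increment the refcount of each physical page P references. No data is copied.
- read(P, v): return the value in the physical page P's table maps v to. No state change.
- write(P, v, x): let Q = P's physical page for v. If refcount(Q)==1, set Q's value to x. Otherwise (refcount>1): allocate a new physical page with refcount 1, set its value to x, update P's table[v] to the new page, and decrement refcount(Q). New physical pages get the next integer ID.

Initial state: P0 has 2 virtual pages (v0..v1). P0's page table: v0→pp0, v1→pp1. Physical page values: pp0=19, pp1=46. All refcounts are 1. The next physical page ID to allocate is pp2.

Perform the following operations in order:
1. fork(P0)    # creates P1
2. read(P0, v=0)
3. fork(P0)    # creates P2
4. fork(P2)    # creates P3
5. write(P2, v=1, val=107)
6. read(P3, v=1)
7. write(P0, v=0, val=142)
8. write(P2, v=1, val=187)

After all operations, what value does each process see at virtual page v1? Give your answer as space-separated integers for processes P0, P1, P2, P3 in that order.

Answer: 46 46 187 46

Derivation:
Op 1: fork(P0) -> P1. 2 ppages; refcounts: pp0:2 pp1:2
Op 2: read(P0, v0) -> 19. No state change.
Op 3: fork(P0) -> P2. 2 ppages; refcounts: pp0:3 pp1:3
Op 4: fork(P2) -> P3. 2 ppages; refcounts: pp0:4 pp1:4
Op 5: write(P2, v1, 107). refcount(pp1)=4>1 -> COPY to pp2. 3 ppages; refcounts: pp0:4 pp1:3 pp2:1
Op 6: read(P3, v1) -> 46. No state change.
Op 7: write(P0, v0, 142). refcount(pp0)=4>1 -> COPY to pp3. 4 ppages; refcounts: pp0:3 pp1:3 pp2:1 pp3:1
Op 8: write(P2, v1, 187). refcount(pp2)=1 -> write in place. 4 ppages; refcounts: pp0:3 pp1:3 pp2:1 pp3:1
P0: v1 -> pp1 = 46
P1: v1 -> pp1 = 46
P2: v1 -> pp2 = 187
P3: v1 -> pp1 = 46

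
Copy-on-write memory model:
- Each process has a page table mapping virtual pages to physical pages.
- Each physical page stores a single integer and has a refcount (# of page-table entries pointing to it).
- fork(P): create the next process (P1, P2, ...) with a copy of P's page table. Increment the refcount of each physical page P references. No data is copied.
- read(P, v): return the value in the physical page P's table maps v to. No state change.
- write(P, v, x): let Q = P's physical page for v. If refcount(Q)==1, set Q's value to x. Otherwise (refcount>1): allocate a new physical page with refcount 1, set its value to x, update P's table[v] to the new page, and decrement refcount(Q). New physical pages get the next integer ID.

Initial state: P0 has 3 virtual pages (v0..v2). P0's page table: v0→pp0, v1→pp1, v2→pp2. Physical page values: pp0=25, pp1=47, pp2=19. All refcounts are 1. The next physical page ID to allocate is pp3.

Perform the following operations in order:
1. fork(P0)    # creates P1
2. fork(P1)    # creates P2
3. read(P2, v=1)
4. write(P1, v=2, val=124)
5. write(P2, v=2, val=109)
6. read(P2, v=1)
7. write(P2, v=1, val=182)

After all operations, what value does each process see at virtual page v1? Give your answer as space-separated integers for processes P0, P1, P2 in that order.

Answer: 47 47 182

Derivation:
Op 1: fork(P0) -> P1. 3 ppages; refcounts: pp0:2 pp1:2 pp2:2
Op 2: fork(P1) -> P2. 3 ppages; refcounts: pp0:3 pp1:3 pp2:3
Op 3: read(P2, v1) -> 47. No state change.
Op 4: write(P1, v2, 124). refcount(pp2)=3>1 -> COPY to pp3. 4 ppages; refcounts: pp0:3 pp1:3 pp2:2 pp3:1
Op 5: write(P2, v2, 109). refcount(pp2)=2>1 -> COPY to pp4. 5 ppages; refcounts: pp0:3 pp1:3 pp2:1 pp3:1 pp4:1
Op 6: read(P2, v1) -> 47. No state change.
Op 7: write(P2, v1, 182). refcount(pp1)=3>1 -> COPY to pp5. 6 ppages; refcounts: pp0:3 pp1:2 pp2:1 pp3:1 pp4:1 pp5:1
P0: v1 -> pp1 = 47
P1: v1 -> pp1 = 47
P2: v1 -> pp5 = 182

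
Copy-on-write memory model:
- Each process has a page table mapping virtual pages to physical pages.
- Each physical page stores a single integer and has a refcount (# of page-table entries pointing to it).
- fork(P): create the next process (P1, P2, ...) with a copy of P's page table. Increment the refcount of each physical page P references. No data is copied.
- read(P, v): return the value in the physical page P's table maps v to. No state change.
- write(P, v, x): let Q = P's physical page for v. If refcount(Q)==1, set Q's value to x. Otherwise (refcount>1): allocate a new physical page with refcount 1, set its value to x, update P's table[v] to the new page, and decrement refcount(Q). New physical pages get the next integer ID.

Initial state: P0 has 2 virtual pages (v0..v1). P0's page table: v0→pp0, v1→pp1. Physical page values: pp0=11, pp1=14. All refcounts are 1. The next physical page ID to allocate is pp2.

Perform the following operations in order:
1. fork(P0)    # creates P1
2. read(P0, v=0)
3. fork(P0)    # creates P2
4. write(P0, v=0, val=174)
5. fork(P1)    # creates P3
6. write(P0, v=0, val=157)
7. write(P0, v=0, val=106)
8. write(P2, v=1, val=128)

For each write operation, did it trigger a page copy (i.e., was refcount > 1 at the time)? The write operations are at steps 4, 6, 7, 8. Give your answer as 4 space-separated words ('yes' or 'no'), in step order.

Op 1: fork(P0) -> P1. 2 ppages; refcounts: pp0:2 pp1:2
Op 2: read(P0, v0) -> 11. No state change.
Op 3: fork(P0) -> P2. 2 ppages; refcounts: pp0:3 pp1:3
Op 4: write(P0, v0, 174). refcount(pp0)=3>1 -> COPY to pp2. 3 ppages; refcounts: pp0:2 pp1:3 pp2:1
Op 5: fork(P1) -> P3. 3 ppages; refcounts: pp0:3 pp1:4 pp2:1
Op 6: write(P0, v0, 157). refcount(pp2)=1 -> write in place. 3 ppages; refcounts: pp0:3 pp1:4 pp2:1
Op 7: write(P0, v0, 106). refcount(pp2)=1 -> write in place. 3 ppages; refcounts: pp0:3 pp1:4 pp2:1
Op 8: write(P2, v1, 128). refcount(pp1)=4>1 -> COPY to pp3. 4 ppages; refcounts: pp0:3 pp1:3 pp2:1 pp3:1

yes no no yes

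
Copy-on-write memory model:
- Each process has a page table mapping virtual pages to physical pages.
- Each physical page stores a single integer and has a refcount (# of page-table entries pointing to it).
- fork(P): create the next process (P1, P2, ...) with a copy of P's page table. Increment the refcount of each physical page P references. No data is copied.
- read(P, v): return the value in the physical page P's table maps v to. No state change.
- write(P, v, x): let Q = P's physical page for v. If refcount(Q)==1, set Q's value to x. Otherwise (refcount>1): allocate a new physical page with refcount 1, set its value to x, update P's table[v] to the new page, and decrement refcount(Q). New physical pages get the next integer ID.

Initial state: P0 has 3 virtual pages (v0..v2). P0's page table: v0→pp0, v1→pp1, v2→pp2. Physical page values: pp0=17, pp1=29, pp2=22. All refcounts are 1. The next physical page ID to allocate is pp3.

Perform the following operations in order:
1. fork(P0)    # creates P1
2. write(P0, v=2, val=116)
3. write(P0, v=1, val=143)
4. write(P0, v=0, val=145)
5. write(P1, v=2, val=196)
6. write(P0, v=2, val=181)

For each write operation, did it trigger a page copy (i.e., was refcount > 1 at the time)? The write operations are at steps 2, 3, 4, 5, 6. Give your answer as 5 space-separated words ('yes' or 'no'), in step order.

Op 1: fork(P0) -> P1. 3 ppages; refcounts: pp0:2 pp1:2 pp2:2
Op 2: write(P0, v2, 116). refcount(pp2)=2>1 -> COPY to pp3. 4 ppages; refcounts: pp0:2 pp1:2 pp2:1 pp3:1
Op 3: write(P0, v1, 143). refcount(pp1)=2>1 -> COPY to pp4. 5 ppages; refcounts: pp0:2 pp1:1 pp2:1 pp3:1 pp4:1
Op 4: write(P0, v0, 145). refcount(pp0)=2>1 -> COPY to pp5. 6 ppages; refcounts: pp0:1 pp1:1 pp2:1 pp3:1 pp4:1 pp5:1
Op 5: write(P1, v2, 196). refcount(pp2)=1 -> write in place. 6 ppages; refcounts: pp0:1 pp1:1 pp2:1 pp3:1 pp4:1 pp5:1
Op 6: write(P0, v2, 181). refcount(pp3)=1 -> write in place. 6 ppages; refcounts: pp0:1 pp1:1 pp2:1 pp3:1 pp4:1 pp5:1

yes yes yes no no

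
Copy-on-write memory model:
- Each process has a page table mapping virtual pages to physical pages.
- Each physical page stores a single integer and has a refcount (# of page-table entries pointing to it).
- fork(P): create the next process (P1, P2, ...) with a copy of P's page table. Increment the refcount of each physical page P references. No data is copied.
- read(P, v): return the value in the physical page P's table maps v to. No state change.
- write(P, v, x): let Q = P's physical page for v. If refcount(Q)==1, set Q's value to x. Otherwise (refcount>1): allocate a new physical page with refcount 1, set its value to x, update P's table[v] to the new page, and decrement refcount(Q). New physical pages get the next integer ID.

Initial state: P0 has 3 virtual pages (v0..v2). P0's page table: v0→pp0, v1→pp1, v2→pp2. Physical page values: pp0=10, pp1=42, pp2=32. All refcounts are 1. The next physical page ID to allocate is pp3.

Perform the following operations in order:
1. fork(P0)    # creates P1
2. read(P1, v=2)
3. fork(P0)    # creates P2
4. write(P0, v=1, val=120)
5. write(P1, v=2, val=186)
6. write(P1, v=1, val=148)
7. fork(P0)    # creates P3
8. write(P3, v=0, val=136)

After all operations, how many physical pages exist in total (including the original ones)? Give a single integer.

Answer: 7

Derivation:
Op 1: fork(P0) -> P1. 3 ppages; refcounts: pp0:2 pp1:2 pp2:2
Op 2: read(P1, v2) -> 32. No state change.
Op 3: fork(P0) -> P2. 3 ppages; refcounts: pp0:3 pp1:3 pp2:3
Op 4: write(P0, v1, 120). refcount(pp1)=3>1 -> COPY to pp3. 4 ppages; refcounts: pp0:3 pp1:2 pp2:3 pp3:1
Op 5: write(P1, v2, 186). refcount(pp2)=3>1 -> COPY to pp4. 5 ppages; refcounts: pp0:3 pp1:2 pp2:2 pp3:1 pp4:1
Op 6: write(P1, v1, 148). refcount(pp1)=2>1 -> COPY to pp5. 6 ppages; refcounts: pp0:3 pp1:1 pp2:2 pp3:1 pp4:1 pp5:1
Op 7: fork(P0) -> P3. 6 ppages; refcounts: pp0:4 pp1:1 pp2:3 pp3:2 pp4:1 pp5:1
Op 8: write(P3, v0, 136). refcount(pp0)=4>1 -> COPY to pp6. 7 ppages; refcounts: pp0:3 pp1:1 pp2:3 pp3:2 pp4:1 pp5:1 pp6:1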